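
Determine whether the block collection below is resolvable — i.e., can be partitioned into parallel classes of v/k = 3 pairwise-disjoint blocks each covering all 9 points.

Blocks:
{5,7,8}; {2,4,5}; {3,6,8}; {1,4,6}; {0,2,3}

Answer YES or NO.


v = 9, block size k = 3, number of blocks = 5.
For resolvability, blocks must partition into parallel classes of size v/k = 3.
Total blocks must therefore be a multiple of 3: 5 = 3·1 + 2 ⇒ not divisible ✗.
Resolvable? NO.

NO


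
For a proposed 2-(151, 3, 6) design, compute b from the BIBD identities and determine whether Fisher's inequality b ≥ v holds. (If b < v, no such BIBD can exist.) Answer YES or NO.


r = λ(v − 1)/(k − 1) = 6·150/2 = 450.
b = vr/k = 151·450/3 = 22650.
Fisher's inequality: b ≥ v ⇔ 22650 ≥ 151? YES.

YES


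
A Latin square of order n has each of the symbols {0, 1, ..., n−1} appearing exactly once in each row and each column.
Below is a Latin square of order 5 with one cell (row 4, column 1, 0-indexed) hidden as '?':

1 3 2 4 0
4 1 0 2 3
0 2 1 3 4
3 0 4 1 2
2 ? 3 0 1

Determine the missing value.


Row 4 contains symbols [0, 1, 2, 3] — missing [4].
Column 1 contains symbols [0, 1, 2, 3] — missing [4].
The missing symbol must appear in both missing sets; intersection = [4].
Therefore the hidden value is 4.

Missing value = 4.


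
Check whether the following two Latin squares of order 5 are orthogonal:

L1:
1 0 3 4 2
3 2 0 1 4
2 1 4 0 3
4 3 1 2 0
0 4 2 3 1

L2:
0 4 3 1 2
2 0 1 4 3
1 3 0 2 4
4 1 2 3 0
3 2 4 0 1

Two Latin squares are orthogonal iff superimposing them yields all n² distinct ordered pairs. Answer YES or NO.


Form the n² = 25 superimposed pairs (L1[i][j], L2[i][j]), row by row (rows and columns indexed from 0):
row 0: (1,0) (0,4) (3,3) (4,1) (2,2)
row 1: (3,2) (2,0) (0,1) (1,4) (4,3)
row 2: (2,1) (1,3) (4,0) (0,2) (3,4)
row 3: (4,4) (3,1) (1,2) (2,3) (0,0)
row 4: (0,3) (4,2) (2,4) (3,0) (1,1)
Orthogonality requires all 25 pairs distinct.
Check by first coordinate: for each symbol s of L1, list the L2 entries in the n cells where L1 = s; they must all differ.
  L1 = 0: L2 entries (in reading order) 4, 1, 2, 0, 3 — all 5 distinct ✓
  L1 = 1: L2 entries (in reading order) 0, 4, 3, 2, 1 — all 5 distinct ✓
  L1 = 2: L2 entries (in reading order) 2, 0, 1, 3, 4 — all 5 distinct ✓
  L1 = 3: L2 entries (in reading order) 3, 2, 4, 1, 0 — all 5 distinct ✓
  L1 = 4: L2 entries (in reading order) 1, 3, 0, 4, 2 — all 5 distinct ✓
Every symbol of L1 meets every symbol of L2 exactly once, so all 25 pairs are distinct (25 of 25).
Conclusion: YES.

YES


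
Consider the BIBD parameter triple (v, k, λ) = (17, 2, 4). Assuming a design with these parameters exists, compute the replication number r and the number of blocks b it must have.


Any 2-(v, k, λ) BIBD satisfies two necessary conditions:
  (i)  Each point sits in r blocks, and counting incidences through any fixed point gives r(k − 1) = λ(v − 1), so r = λ(v − 1)/(k − 1).
  (ii) Total incidences bk = vr, so b = vr/k.
Step 1: r = λ(v − 1)/(k − 1) = 4·(17 − 1)/(2 − 1) = 4·16/1 = 64/1 = 64.
Step 2: b = vr/k = 17·64/2 = 1088/2 = 544.
Check integrality: r = 64 ∈ Z ✓, b = 544 ∈ Z ✓.
(These identities are necessary conditions: they determine r and b for any design with these parameters, but do not by themselves prove that one exists.)

r = 64, b = 544.


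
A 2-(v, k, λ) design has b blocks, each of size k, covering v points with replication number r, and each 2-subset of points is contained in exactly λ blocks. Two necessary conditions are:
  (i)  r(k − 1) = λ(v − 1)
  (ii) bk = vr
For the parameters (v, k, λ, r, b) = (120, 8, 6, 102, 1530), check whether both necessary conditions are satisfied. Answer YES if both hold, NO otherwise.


Condition (i): r(k − 1) = 102·7 = 714; λ(v − 1) = 6·119 = 714. Match? YES.
Condition (ii): bk = 1530·8 = 12240; vr = 120·102 = 12240. Match? YES.
Both conditions hold? YES.

YES


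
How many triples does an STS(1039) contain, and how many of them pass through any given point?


An STS(v) is a 2-(v, 3, 1) BIBD: block size k = 3, λ = 1.
Replication: r(k − 1) = λ(v − 1) ⇒ r·2 = 1039 − 1 = 1038 ⇒ r = 519.
Block count: b = v(v − 1)/6 = 1039·1038/6 = 1078482/6 = 179747.

r = 519, b = 179747.


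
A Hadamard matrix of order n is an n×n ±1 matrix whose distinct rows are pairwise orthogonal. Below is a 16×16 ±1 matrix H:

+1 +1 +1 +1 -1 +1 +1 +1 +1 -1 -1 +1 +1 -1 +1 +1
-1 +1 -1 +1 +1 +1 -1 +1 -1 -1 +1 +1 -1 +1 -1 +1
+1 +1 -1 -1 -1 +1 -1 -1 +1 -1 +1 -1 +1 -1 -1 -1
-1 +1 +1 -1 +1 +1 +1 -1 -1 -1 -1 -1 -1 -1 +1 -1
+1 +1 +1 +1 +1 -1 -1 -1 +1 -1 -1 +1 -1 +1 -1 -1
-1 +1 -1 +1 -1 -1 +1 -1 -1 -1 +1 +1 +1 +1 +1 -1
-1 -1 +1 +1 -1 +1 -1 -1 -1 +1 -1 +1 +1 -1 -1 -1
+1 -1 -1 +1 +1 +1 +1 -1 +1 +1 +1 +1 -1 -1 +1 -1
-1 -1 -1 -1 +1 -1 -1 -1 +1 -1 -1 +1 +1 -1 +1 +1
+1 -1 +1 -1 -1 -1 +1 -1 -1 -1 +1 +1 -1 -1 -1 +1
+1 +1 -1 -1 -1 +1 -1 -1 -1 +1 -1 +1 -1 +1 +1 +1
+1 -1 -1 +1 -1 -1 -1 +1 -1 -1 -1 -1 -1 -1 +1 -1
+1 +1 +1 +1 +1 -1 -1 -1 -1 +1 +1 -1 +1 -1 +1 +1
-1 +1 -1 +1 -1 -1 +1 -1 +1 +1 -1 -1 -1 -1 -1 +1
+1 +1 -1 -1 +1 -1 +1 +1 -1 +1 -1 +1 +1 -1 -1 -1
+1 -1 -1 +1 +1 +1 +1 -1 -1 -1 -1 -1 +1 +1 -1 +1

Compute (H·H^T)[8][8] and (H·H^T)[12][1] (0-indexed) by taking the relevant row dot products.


Row 1 of H: [-1, 1, -1, 1, 1, 1, -1, 1, -1, -1, 1, 1, -1, 1, -1, 1].
Row 8 of H: [-1, -1, -1, -1, 1, -1, -1, -1, 1, -1, -1, 1, 1, -1, 1, 1].
Row 12 of H: [1, 1, 1, 1, 1, -1, -1, -1, -1, 1, 1, -1, 1, -1, 1, 1].
(H·H^T)[8][8] = Σ_j H[8][j]·H[8][j] = (-1)² + (-1)² + (-1)² + (-1)² + (1)² + (-1)² + (-1)² + (-1)² + (1)² + (-1)² + (-1)² + (1)² + (1)² + (-1)² + (1)² + (1)² = 1 + 1 + 1 + 1 + 1 + 1 + 1 + 1 + 1 + 1 + 1 + 1 + 1 + 1 + 1 + 1 = 16.
(H·H^T)[12][1] = Σ_j H[12][j]·H[1][j] = (1)·(-1) + (1)·(1) + (1)·(-1) + (1)·(1) + (1)·(1) + (-1)·(1) + (-1)·(-1) + (-1)·(1) + (-1)·(-1) + (1)·(-1) + (1)·(1) + (-1)·(1) + (1)·(-1) + (-1)·(1) + (1)·(-1) + (1)·(1) = -1 + 1 + -1 + 1 + 1 + -1 + 1 + -1 + 1 + -1 + 1 + -1 + -1 + -1 + -1 + 1 = -2.
Rows 12 and 1 are not orthogonal (dot product = -2 ≠ 0), so H is not a Hadamard matrix.

(8,8) entry = 16; (12,1) entry = -2.


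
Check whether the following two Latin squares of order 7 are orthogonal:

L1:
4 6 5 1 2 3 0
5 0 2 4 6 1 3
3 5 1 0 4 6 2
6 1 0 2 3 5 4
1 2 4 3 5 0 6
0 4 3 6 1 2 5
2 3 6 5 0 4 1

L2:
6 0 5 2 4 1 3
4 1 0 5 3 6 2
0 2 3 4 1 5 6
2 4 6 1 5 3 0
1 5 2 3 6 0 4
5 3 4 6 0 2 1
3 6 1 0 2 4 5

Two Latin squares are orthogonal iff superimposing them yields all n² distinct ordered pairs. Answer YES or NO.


Form the n² = 49 superimposed pairs (L1[i][j], L2[i][j]), row by row (rows and columns indexed from 0):
row 0: (4,6) (6,0) (5,5) (1,2) (2,4) (3,1) (0,3)
row 1: (5,4) (0,1) (2,0) (4,5) (6,3) (1,6) (3,2)
row 2: (3,0) (5,2) (1,3) (0,4) (4,1) (6,5) (2,6)
row 3: (6,2) (1,4) (0,6) (2,1) (3,5) (5,3) (4,0)
row 4: (1,1) (2,5) (4,2) (3,3) (5,6) (0,0) (6,4)
row 5: (0,5) (4,3) (3,4) (6,6) (1,0) (2,2) (5,1)
row 6: (2,3) (3,6) (6,1) (5,0) (0,2) (4,4) (1,5)
Orthogonality requires all 49 pairs distinct.
Check by first coordinate: for each symbol s of L1, list the L2 entries in the n cells where L1 = s; they must all differ.
  L1 = 0: L2 entries (in reading order) 3, 1, 4, 6, 0, 5, 2 — all 7 distinct ✓
  L1 = 1: L2 entries (in reading order) 2, 6, 3, 4, 1, 0, 5 — all 7 distinct ✓
  L1 = 2: L2 entries (in reading order) 4, 0, 6, 1, 5, 2, 3 — all 7 distinct ✓
  L1 = 3: L2 entries (in reading order) 1, 2, 0, 5, 3, 4, 6 — all 7 distinct ✓
  L1 = 4: L2 entries (in reading order) 6, 5, 1, 0, 2, 3, 4 — all 7 distinct ✓
  L1 = 5: L2 entries (in reading order) 5, 4, 2, 3, 6, 1, 0 — all 7 distinct ✓
  L1 = 6: L2 entries (in reading order) 0, 3, 5, 2, 4, 6, 1 — all 7 distinct ✓
Every symbol of L1 meets every symbol of L2 exactly once, so all 49 pairs are distinct (49 of 49).
Conclusion: YES.

YES


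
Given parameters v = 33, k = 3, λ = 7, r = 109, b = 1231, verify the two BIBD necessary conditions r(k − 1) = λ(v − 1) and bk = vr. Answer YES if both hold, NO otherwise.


Condition (i): r(k − 1) = 109·2 = 218; λ(v − 1) = 7·32 = 224. Match? NO.
Condition (ii): bk = 1231·3 = 3693; vr = 33·109 = 3597. Match? NO.
Both conditions hold? NO.

NO


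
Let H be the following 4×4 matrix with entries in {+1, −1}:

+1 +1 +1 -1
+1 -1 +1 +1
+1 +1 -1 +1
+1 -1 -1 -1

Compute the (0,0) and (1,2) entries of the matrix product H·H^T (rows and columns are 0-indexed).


Row 0 of H: [1, 1, 1, -1].
Row 1 of H: [1, -1, 1, 1].
Row 2 of H: [1, 1, -1, 1].
(H·H^T)[0][0] = Σ_j H[0][j]·H[0][j] = (1)² + (1)² + (1)² + (-1)² = 1 + 1 + 1 + 1 = 4.
(H·H^T)[1][2] = Σ_j H[1][j]·H[2][j] = (1)·(1) + (-1)·(1) + (1)·(-1) + (1)·(1) = 1 + -1 + -1 + 1 = 0.
So rows 1 and 2 are orthogonal; the diagonal entry equals n = 4.

(0,0) entry = 4; (1,2) entry = 0.


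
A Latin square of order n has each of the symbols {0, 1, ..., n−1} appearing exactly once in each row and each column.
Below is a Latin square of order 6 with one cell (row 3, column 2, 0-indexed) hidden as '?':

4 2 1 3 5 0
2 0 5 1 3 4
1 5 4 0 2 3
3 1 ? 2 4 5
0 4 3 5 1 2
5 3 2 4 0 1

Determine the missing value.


Row 3 contains symbols [1, 2, 3, 4, 5] — missing [0].
Column 2 contains symbols [1, 2, 3, 4, 5] — missing [0].
The missing symbol must appear in both missing sets; intersection = [0].
Therefore the hidden value is 0.

Missing value = 0.


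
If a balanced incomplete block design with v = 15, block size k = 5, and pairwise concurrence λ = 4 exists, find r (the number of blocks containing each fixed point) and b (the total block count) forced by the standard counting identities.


Any 2-(v, k, λ) BIBD satisfies two necessary conditions:
  (i)  Each point sits in r blocks, and counting incidences through any fixed point gives r(k − 1) = λ(v − 1), so r = λ(v − 1)/(k − 1).
  (ii) Total incidences bk = vr, so b = vr/k.
Step 1: r = λ(v − 1)/(k − 1) = 4·(15 − 1)/(5 − 1) = 4·14/4 = 56/4 = 14.
Step 2: b = vr/k = 15·14/5 = 210/5 = 42.
Check integrality: r = 14 ∈ Z ✓, b = 42 ∈ Z ✓.
(These identities are necessary conditions: they determine r and b for any design with these parameters, but do not by themselves prove that one exists.)

r = 14, b = 42.


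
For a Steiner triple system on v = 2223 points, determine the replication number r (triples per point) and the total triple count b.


An STS(v) is a 2-(v, 3, 1) BIBD: block size k = 3, λ = 1.
Replication: r(k − 1) = λ(v − 1) ⇒ r·2 = 2223 − 1 = 2222 ⇒ r = 1111.
Block count: bk = vr ⇒ b·3 = 2223·1111 = 2469753 ⇒ b = 823251.
(Check via b = v(v − 1)/6 = 2223·2222/6 = 4939506/6 = 823251.)

r = 1111, b = 823251.


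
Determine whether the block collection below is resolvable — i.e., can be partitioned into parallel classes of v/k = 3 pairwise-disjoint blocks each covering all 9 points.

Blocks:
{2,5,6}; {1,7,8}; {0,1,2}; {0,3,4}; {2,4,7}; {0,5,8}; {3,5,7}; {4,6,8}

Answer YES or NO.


v = 9, block size k = 3, number of blocks = 8.
For resolvability, blocks must partition into parallel classes of size v/k = 3.
Total blocks must therefore be a multiple of 3: 8 = 3·2 + 2 ⇒ not divisible ✗.
Resolvable? NO.

NO


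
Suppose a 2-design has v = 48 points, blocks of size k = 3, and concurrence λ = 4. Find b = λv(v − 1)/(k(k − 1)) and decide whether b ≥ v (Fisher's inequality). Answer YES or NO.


r = λ(v − 1)/(k − 1) = 4·47/2 = 94.
b = vr/k = 48·94/3 = 1504.
Fisher's inequality: b ≥ v ⇔ 1504 ≥ 48? YES.

YES


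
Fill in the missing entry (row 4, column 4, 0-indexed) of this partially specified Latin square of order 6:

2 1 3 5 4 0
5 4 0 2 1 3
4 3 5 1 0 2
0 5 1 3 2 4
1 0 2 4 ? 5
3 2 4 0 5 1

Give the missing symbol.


Row 4 contains symbols [0, 1, 2, 4, 5] — missing [3].
Column 4 contains symbols [0, 1, 2, 4, 5] — missing [3].
The missing symbol must appear in both missing sets; intersection = [3].
Therefore the hidden value is 3.

Missing value = 3.


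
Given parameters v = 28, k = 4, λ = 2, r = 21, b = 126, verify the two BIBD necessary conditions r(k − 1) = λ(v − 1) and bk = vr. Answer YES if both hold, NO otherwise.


Condition (i): r(k − 1) = 21·3 = 63; λ(v − 1) = 2·27 = 54. Match? NO.
Condition (ii): bk = 126·4 = 504; vr = 28·21 = 588. Match? NO.
Both conditions hold? NO.

NO


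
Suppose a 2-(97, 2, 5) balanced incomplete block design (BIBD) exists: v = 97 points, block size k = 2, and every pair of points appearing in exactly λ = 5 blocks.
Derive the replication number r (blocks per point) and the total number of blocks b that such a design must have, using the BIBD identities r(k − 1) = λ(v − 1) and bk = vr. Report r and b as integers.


Any 2-(v, k, λ) BIBD satisfies two necessary conditions:
  (i)  Each point sits in r blocks, and counting incidences through any fixed point gives r(k − 1) = λ(v − 1), so r = λ(v − 1)/(k − 1).
  (ii) Total incidences bk = vr, so b = vr/k.
Step 1: r = λ(v − 1)/(k − 1) = 5·(97 − 1)/(2 − 1) = 5·96/1 = 480/1 = 480.
Step 2: b = vr/k = 97·480/2 = 46560/2 = 23280.
Check integrality: r = 480 ∈ Z ✓, b = 23280 ∈ Z ✓.
(These identities are necessary conditions: they determine r and b for any design with these parameters, but do not by themselves prove that one exists.)

r = 480, b = 23280.


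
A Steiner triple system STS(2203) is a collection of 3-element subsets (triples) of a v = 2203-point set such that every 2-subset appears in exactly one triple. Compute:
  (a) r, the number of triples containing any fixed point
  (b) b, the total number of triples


An STS(v) is a 2-(v, 3, 1) BIBD: block size k = 3, λ = 1.
Replication: r(k − 1) = λ(v − 1) ⇒ r·2 = 2203 − 1 = 2202 ⇒ r = 1101.
Block count: b = v(v − 1)/6 = 2203·2202/6 = 4851006/6 = 808501.
(Check via bk = vr: 808501·3 = 2425503 = 2203·1101 = 2425503 ✓.)

r = 1101, b = 808501.


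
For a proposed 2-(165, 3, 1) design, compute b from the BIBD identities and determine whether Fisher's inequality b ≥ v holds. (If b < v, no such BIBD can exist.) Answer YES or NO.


r = λ(v − 1)/(k − 1) = 1·164/2 = 82.
b = vr/k = 165·82/3 = 4510.
Fisher's inequality: b ≥ v ⇔ 4510 ≥ 165? YES.

YES


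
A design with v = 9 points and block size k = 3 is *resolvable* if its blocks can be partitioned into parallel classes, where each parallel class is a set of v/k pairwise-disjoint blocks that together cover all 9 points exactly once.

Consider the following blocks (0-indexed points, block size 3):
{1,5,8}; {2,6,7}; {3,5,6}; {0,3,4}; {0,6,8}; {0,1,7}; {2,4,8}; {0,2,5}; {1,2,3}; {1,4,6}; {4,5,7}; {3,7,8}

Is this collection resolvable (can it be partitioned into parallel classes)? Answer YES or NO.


v = 9, block size k = 3, number of blocks = 12.
For resolvability, blocks must partition into parallel classes of size v/k = 3.
Total blocks must therefore be a multiple of 3: 12 = 3·4 + 0 ⇒ divisible ✓.
Greedy packing gives 4 candidate class(es). Each should be a full parallel class (size 3, covers all 9 points).
  Class 1 (3 blocks): {1,5,8}; {2,6,7}; {0,3,4}. Points covered: [0, 1, 2, 3, 4, 5, 6, 7, 8].
  Class 2 (3 blocks): {3,5,6}; {0,1,7}; {2,4,8}. Points covered: [0, 1, 2, 3, 4, 5, 6, 7, 8].
  Class 3 (3 blocks): {0,6,8}; {1,2,3}; {4,5,7}. Points covered: [0, 1, 2, 3, 4, 5, 6, 7, 8].
  Class 4 (3 blocks): {0,2,5}; {1,4,6}; {3,7,8}. Points covered: [0, 1, 2, 3, 4, 5, 6, 7, 8].
All classes full (size 3)? YES. All classes cover every point? YES.
Resolvable? YES.

YES


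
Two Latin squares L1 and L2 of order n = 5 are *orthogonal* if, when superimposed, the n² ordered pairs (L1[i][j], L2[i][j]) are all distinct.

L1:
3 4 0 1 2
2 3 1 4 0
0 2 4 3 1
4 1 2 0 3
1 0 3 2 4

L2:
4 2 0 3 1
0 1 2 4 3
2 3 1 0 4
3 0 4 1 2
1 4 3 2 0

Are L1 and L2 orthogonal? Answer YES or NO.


Form the n² = 25 superimposed pairs (L1[i][j], L2[i][j]), row by row (rows and columns indexed from 0):
row 0: (3,4) (4,2) (0,0) (1,3) (2,1)
row 1: (2,0) (3,1) (1,2) (4,4) (0,3)
row 2: (0,2) (2,3) (4,1) (3,0) (1,4)
row 3: (4,3) (1,0) (2,4) (0,1) (3,2)
row 4: (1,1) (0,4) (3,3) (2,2) (4,0)
Orthogonality requires all 25 pairs distinct.
Check by first coordinate: for each symbol s of L1, list the L2 entries in the n cells where L1 = s; they must all differ.
  L1 = 0: L2 entries (in reading order) 0, 3, 2, 1, 4 — all 5 distinct ✓
  L1 = 1: L2 entries (in reading order) 3, 2, 4, 0, 1 — all 5 distinct ✓
  L1 = 2: L2 entries (in reading order) 1, 0, 3, 4, 2 — all 5 distinct ✓
  L1 = 3: L2 entries (in reading order) 4, 1, 0, 2, 3 — all 5 distinct ✓
  L1 = 4: L2 entries (in reading order) 2, 4, 1, 3, 0 — all 5 distinct ✓
Every symbol of L1 meets every symbol of L2 exactly once, so all 25 pairs are distinct (25 of 25).
Conclusion: YES.

YES


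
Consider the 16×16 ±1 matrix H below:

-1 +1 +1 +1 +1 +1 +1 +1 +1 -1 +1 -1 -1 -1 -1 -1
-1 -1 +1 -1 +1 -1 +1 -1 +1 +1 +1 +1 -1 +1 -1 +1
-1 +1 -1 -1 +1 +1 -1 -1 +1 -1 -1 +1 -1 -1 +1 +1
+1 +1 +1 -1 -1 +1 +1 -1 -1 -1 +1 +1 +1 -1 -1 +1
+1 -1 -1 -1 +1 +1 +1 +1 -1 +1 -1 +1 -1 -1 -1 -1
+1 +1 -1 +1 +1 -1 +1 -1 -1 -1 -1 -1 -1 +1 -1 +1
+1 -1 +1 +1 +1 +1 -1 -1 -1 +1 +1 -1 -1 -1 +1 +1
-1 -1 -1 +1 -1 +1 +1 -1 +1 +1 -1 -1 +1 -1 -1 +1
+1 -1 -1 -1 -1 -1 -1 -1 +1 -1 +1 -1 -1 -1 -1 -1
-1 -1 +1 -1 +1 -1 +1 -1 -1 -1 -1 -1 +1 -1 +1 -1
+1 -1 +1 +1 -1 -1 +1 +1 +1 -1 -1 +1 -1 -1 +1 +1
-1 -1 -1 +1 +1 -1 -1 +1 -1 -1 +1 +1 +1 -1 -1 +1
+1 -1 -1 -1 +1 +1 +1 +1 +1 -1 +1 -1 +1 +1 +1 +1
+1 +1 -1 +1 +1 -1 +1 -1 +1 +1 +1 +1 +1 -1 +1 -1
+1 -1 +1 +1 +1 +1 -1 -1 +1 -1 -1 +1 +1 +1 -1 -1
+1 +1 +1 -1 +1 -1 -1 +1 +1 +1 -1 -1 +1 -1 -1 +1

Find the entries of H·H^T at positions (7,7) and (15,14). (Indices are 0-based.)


Row 7 of H: [-1, -1, -1, 1, -1, 1, 1, -1, 1, 1, -1, -1, 1, -1, -1, 1].
Row 14 of H: [1, -1, 1, 1, 1, 1, -1, -1, 1, -1, -1, 1, 1, 1, -1, -1].
Row 15 of H: [1, 1, 1, -1, 1, -1, -1, 1, 1, 1, -1, -1, 1, -1, -1, 1].
(H·H^T)[7][7] = Σ_j H[7][j]·H[7][j] = (-1)² + (-1)² + (-1)² + (1)² + (-1)² + (1)² + (1)² + (-1)² + (1)² + (1)² + (-1)² + (-1)² + (1)² + (-1)² + (-1)² + (1)² = 1 + 1 + 1 + 1 + 1 + 1 + 1 + 1 + 1 + 1 + 1 + 1 + 1 + 1 + 1 + 1 = 16.
(H·H^T)[15][14] = Σ_j H[15][j]·H[14][j] = (1)·(1) + (1)·(-1) + (1)·(1) + (-1)·(1) + (1)·(1) + (-1)·(1) + (-1)·(-1) + (1)·(-1) + (1)·(1) + (1)·(-1) + (-1)·(-1) + (-1)·(1) + (1)·(1) + (-1)·(1) + (-1)·(-1) + (1)·(-1) = 1 + -1 + 1 + -1 + 1 + -1 + 1 + -1 + 1 + -1 + 1 + -1 + 1 + -1 + 1 + -1 = 0.
So rows 15 and 14 are orthogonal; the diagonal entry equals n = 16.

(7,7) entry = 16; (15,14) entry = 0.


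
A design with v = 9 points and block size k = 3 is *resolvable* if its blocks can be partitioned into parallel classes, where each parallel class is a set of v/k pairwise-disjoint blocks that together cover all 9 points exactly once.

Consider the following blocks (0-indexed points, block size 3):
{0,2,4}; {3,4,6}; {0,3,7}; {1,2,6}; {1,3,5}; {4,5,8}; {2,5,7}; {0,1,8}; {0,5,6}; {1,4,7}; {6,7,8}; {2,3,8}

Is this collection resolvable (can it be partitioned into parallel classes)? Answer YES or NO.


v = 9, block size k = 3, number of blocks = 12.
For resolvability, blocks must partition into parallel classes of size v/k = 3.
Total blocks must therefore be a multiple of 3: 12 = 3·4 + 0 ⇒ divisible ✓.
Greedy packing gives 4 candidate class(es). Each should be a full parallel class (size 3, covers all 9 points).
  Class 1 (3 blocks): {0,2,4}; {1,3,5}; {6,7,8}. Points covered: [0, 1, 2, 3, 4, 5, 6, 7, 8].
  Class 2 (3 blocks): {3,4,6}; {2,5,7}; {0,1,8}. Points covered: [0, 1, 2, 3, 4, 5, 6, 7, 8].
  Class 3 (3 blocks): {0,3,7}; {1,2,6}; {4,5,8}. Points covered: [0, 1, 2, 3, 4, 5, 6, 7, 8].
  Class 4 (3 blocks): {0,5,6}; {1,4,7}; {2,3,8}. Points covered: [0, 1, 2, 3, 4, 5, 6, 7, 8].
All classes full (size 3)? YES. All classes cover every point? YES.
Resolvable? YES.

YES


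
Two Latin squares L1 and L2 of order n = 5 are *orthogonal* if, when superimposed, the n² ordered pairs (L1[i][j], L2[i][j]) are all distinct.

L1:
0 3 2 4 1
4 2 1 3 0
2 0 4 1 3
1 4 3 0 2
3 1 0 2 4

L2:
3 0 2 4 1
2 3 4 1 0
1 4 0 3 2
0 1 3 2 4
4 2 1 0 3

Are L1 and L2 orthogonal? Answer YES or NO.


Form the n² = 25 superimposed pairs (L1[i][j], L2[i][j]), row by row (rows and columns indexed from 0):
row 0: (0,3) (3,0) (2,2) (4,4) (1,1)
row 1: (4,2) (2,3) (1,4) (3,1) (0,0)
row 2: (2,1) (0,4) (4,0) (1,3) (3,2)
row 3: (1,0) (4,1) (3,3) (0,2) (2,4)
row 4: (3,4) (1,2) (0,1) (2,0) (4,3)
Orthogonality requires all 25 pairs distinct.
Check by first coordinate: for each symbol s of L1, list the L2 entries in the n cells where L1 = s; they must all differ.
  L1 = 0: L2 entries (in reading order) 3, 0, 4, 2, 1 — all 5 distinct ✓
  L1 = 1: L2 entries (in reading order) 1, 4, 3, 0, 2 — all 5 distinct ✓
  L1 = 2: L2 entries (in reading order) 2, 3, 1, 4, 0 — all 5 distinct ✓
  L1 = 3: L2 entries (in reading order) 0, 1, 2, 3, 4 — all 5 distinct ✓
  L1 = 4: L2 entries (in reading order) 4, 2, 0, 1, 3 — all 5 distinct ✓
Every symbol of L1 meets every symbol of L2 exactly once, so all 25 pairs are distinct (25 of 25).
Conclusion: YES.

YES


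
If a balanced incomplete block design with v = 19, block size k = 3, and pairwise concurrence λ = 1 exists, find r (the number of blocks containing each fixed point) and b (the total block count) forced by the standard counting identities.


Any 2-(v, k, λ) BIBD satisfies two necessary conditions:
  (i)  Each point sits in r blocks, and counting incidences through any fixed point gives r(k − 1) = λ(v − 1), so r = λ(v − 1)/(k − 1).
  (ii) Total incidences bk = vr, so b = vr/k.
Step 1: r = λ(v − 1)/(k − 1) = 1·(19 − 1)/(3 − 1) = 1·18/2 = 18/2 = 9.
Step 2: b = vr/k = 19·9/3 = 171/3 = 57.
Check integrality: r = 9 ∈ Z ✓, b = 57 ∈ Z ✓.
(These identities are necessary conditions: they determine r and b for any design with these parameters, but do not by themselves prove that one exists.)

r = 9, b = 57.


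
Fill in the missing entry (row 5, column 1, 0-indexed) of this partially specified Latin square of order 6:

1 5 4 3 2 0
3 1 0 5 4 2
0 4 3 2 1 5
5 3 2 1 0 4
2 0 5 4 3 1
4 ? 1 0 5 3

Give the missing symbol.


Row 5 contains symbols [0, 1, 3, 4, 5] — missing [2].
Column 1 contains symbols [0, 1, 3, 4, 5] — missing [2].
The missing symbol must appear in both missing sets; intersection = [2].
Therefore the hidden value is 2.

Missing value = 2.


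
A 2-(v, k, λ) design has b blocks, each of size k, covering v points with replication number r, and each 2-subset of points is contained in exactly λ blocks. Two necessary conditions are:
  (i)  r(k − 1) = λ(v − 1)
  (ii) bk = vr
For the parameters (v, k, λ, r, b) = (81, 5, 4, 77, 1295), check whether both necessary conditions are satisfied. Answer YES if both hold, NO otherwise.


Condition (i): r(k − 1) = 77·4 = 308; λ(v − 1) = 4·80 = 320. Match? NO.
Condition (ii): bk = 1295·5 = 6475; vr = 81·77 = 6237. Match? NO.
Both conditions hold? NO.

NO


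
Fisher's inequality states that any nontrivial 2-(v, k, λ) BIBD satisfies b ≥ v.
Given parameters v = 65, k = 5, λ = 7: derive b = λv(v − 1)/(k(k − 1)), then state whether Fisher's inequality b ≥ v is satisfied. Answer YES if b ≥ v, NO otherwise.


r = λ(v − 1)/(k − 1) = 7·64/4 = 112.
b = vr/k = 65·112/5 = 1456.
Fisher's inequality: b ≥ v ⇔ 1456 ≥ 65? YES.

YES


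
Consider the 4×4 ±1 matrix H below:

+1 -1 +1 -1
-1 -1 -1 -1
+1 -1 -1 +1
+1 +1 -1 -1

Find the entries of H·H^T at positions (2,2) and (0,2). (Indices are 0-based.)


Row 0 of H: [1, -1, 1, -1].
Row 2 of H: [1, -1, -1, 1].
(H·H^T)[2][2] = Σ_j H[2][j]·H[2][j] = (1)² + (-1)² + (-1)² + (1)² = 1 + 1 + 1 + 1 = 4.
(H·H^T)[0][2] = Σ_j H[0][j]·H[2][j] = (1)·(1) + (-1)·(-1) + (1)·(-1) + (-1)·(1) = 1 + 1 + -1 + -1 = 0.
So rows 0 and 2 are orthogonal; the diagonal entry equals n = 4.

(2,2) entry = 4; (0,2) entry = 0.


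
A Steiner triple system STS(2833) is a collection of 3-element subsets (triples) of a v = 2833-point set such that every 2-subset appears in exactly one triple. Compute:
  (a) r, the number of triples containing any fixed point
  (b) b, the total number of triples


An STS(v) is a 2-(v, 3, 1) BIBD: block size k = 3, λ = 1.
Replication: r(k − 1) = λ(v − 1) ⇒ r·2 = 2833 − 1 = 2832 ⇒ r = 1416.
Block count: b = v(v − 1)/6 = 2833·2832/6 = 8023056/6 = 1337176.
(Check via bk = vr: 1337176·3 = 4011528 = 2833·1416 = 4011528 ✓.)

r = 1416, b = 1337176.


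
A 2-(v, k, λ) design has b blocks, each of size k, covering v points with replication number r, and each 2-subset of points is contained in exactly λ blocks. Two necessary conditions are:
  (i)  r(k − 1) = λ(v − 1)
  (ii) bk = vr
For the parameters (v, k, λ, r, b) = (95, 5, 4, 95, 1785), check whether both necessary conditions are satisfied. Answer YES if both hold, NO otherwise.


Condition (i): r(k − 1) = 95·4 = 380; λ(v − 1) = 4·94 = 376. Match? NO.
Condition (ii): bk = 1785·5 = 8925; vr = 95·95 = 9025. Match? NO.
Both conditions hold? NO.

NO


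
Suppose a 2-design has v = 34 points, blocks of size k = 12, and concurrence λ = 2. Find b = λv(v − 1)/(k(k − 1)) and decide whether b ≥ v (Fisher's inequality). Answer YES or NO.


b = λv(v − 1)/(k(k − 1)) = 2·34·33/(12·11) = 2244/132 = 17.
Compare with v = 34: b < v, so Fisher's inequality fails.

NO


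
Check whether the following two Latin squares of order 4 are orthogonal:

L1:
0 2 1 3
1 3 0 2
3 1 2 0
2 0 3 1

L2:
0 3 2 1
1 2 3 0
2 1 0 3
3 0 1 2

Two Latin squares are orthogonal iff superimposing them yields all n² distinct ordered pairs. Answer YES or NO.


Form the n² = 16 superimposed pairs (L1[i][j], L2[i][j]), row by row (rows and columns indexed from 0):
row 0: (0,0) (2,3) (1,2) (3,1)
row 1: (1,1) (3,2) (0,3) (2,0)
row 2: (3,2) (1,1) (2,0) (0,3)
row 3: (2,3) (0,0) (3,1) (1,2)
Orthogonality requires all 16 pairs distinct.
But the pair (3,2) repeats: cell (1,1) has L1 = 3, L2 = 2, and cell (2,0) has L1 = 3, L2 = 2.
A repeated pair means some other pair never occurs (only 8 distinct pairs out of 16), so the squares are not orthogonal.
Conclusion: NO.

NO


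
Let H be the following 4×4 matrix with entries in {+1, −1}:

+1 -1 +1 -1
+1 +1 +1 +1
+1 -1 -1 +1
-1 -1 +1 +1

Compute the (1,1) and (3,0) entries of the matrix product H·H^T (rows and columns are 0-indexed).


Row 0 of H: [1, -1, 1, -1].
Row 1 of H: [1, 1, 1, 1].
Row 3 of H: [-1, -1, 1, 1].
(H·H^T)[1][1] = Σ_j H[1][j]·H[1][j] = (1)² + (1)² + (1)² + (1)² = 1 + 1 + 1 + 1 = 4.
(H·H^T)[3][0] = Σ_j H[3][j]·H[0][j] = (-1)·(1) + (-1)·(-1) + (1)·(1) + (1)·(-1) = -1 + 1 + 1 + -1 = 0.
So rows 3 and 0 are orthogonal; the diagonal entry equals n = 4.

(1,1) entry = 4; (3,0) entry = 0.


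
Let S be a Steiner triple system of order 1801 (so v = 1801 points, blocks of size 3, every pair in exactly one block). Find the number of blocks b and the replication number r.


An STS(v) is a 2-(v, 3, 1) BIBD: block size k = 3, λ = 1.
Replication: r(k − 1) = λ(v − 1) ⇒ r·2 = 1801 − 1 = 1800 ⇒ r = 900.
Block count: bk = vr ⇒ b·3 = 1801·900 = 1620900 ⇒ b = 540300.
(Check via b = v(v − 1)/6 = 1801·1800/6 = 3241800/6 = 540300.)

r = 900, b = 540300.


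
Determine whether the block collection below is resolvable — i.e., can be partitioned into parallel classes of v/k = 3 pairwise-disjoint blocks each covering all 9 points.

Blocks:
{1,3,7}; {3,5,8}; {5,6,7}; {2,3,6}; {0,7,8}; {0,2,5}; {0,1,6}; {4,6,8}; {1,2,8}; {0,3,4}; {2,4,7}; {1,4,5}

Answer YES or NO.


v = 9, block size k = 3, number of blocks = 12.
For resolvability, blocks must partition into parallel classes of size v/k = 3.
Total blocks must therefore be a multiple of 3: 12 = 3·4 + 0 ⇒ divisible ✓.
Greedy packing gives 4 candidate class(es). Each should be a full parallel class (size 3, covers all 9 points).
  Class 1 (3 blocks): {1,3,7}; {0,2,5}; {4,6,8}. Points covered: [0, 1, 2, 3, 4, 5, 6, 7, 8].
  Class 2 (3 blocks): {3,5,8}; {0,1,6}; {2,4,7}. Points covered: [0, 1, 2, 3, 4, 5, 6, 7, 8].
  Class 3 (3 blocks): {5,6,7}; {1,2,8}; {0,3,4}. Points covered: [0, 1, 2, 3, 4, 5, 6, 7, 8].
  Class 4 (3 blocks): {2,3,6}; {0,7,8}; {1,4,5}. Points covered: [0, 1, 2, 3, 4, 5, 6, 7, 8].
All classes full (size 3)? YES. All classes cover every point? YES.
Resolvable? YES.

YES


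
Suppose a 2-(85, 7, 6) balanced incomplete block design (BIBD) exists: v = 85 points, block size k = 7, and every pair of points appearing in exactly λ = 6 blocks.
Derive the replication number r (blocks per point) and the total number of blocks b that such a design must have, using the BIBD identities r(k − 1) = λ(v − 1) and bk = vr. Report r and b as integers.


Any 2-(v, k, λ) BIBD satisfies two necessary conditions:
  (i)  Each point sits in r blocks, and counting incidences through any fixed point gives r(k − 1) = λ(v − 1), so r = λ(v − 1)/(k − 1).
  (ii) Total incidences bk = vr, so b = vr/k.
Step 1: r = λ(v − 1)/(k − 1) = 6·(85 − 1)/(7 − 1) = 6·84/6 = 504/6 = 84.
Step 2: b = vr/k = 85·84/7 = 7140/7 = 1020.
Check integrality: r = 84 ∈ Z ✓, b = 1020 ∈ Z ✓.
(These identities are necessary conditions: they determine r and b for any design with these parameters, but do not by themselves prove that one exists.)

r = 84, b = 1020.


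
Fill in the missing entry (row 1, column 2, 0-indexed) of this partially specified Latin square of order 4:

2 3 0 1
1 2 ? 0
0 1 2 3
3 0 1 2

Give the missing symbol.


Row 1 contains symbols [0, 1, 2] — missing [3].
Column 2 contains symbols [0, 1, 2] — missing [3].
The missing symbol must appear in both missing sets; intersection = [3].
Therefore the hidden value is 3.

Missing value = 3.


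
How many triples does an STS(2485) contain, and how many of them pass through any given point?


An STS(v) is a 2-(v, 3, 1) BIBD: block size k = 3, λ = 1.
Replication: r(k − 1) = λ(v − 1) ⇒ r·2 = 2485 − 1 = 2484 ⇒ r = 1242.
Block count: b = v(v − 1)/6 = 2485·2484/6 = 6172740/6 = 1028790.
(Check via bk = vr: 1028790·3 = 3086370 = 2485·1242 = 3086370 ✓.)

r = 1242, b = 1028790.


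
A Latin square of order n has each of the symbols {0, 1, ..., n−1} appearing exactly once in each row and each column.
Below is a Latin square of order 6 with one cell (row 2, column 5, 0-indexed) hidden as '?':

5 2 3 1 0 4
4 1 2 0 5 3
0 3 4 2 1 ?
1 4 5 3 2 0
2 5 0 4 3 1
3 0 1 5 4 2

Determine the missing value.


Row 2 contains symbols [0, 1, 2, 3, 4] — missing [5].
Column 5 contains symbols [0, 1, 2, 3, 4] — missing [5].
The missing symbol must appear in both missing sets; intersection = [5].
Therefore the hidden value is 5.

Missing value = 5.


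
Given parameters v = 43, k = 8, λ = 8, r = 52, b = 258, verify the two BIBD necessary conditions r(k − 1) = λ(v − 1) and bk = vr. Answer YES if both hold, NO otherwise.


Condition (i): r(k − 1) = 52·7 = 364; λ(v − 1) = 8·42 = 336. Match? NO.
Condition (ii): bk = 258·8 = 2064; vr = 43·52 = 2236. Match? NO.
Both conditions hold? NO.

NO


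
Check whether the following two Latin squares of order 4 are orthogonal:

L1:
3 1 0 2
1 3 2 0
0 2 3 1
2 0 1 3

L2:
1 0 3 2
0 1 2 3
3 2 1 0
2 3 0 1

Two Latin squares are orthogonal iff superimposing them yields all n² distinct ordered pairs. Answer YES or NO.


Form the n² = 16 superimposed pairs (L1[i][j], L2[i][j]), row by row (rows and columns indexed from 0):
row 0: (3,1) (1,0) (0,3) (2,2)
row 1: (1,0) (3,1) (2,2) (0,3)
row 2: (0,3) (2,2) (3,1) (1,0)
row 3: (2,2) (0,3) (1,0) (3,1)
Orthogonality requires all 16 pairs distinct.
But the pair (1,0) repeats: cell (0,1) has L1 = 1, L2 = 0, and cell (1,0) has L1 = 1, L2 = 0.
A repeated pair means some other pair never occurs (only 4 distinct pairs out of 16), so the squares are not orthogonal.
Conclusion: NO.

NO


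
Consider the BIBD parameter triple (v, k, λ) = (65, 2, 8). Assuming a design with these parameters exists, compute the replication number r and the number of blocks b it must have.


Any 2-(v, k, λ) BIBD satisfies two necessary conditions:
  (i)  Each point sits in r blocks, and counting incidences through any fixed point gives r(k − 1) = λ(v − 1), so r = λ(v − 1)/(k − 1).
  (ii) Total incidences bk = vr, so b = vr/k.
Step 1: r = λ(v − 1)/(k − 1) = 8·(65 − 1)/(2 − 1) = 8·64/1 = 512/1 = 512.
Step 2: b = vr/k = 65·512/2 = 33280/2 = 16640.
Check integrality: r = 512 ∈ Z ✓, b = 16640 ∈ Z ✓.
(These identities are necessary conditions: they determine r and b for any design with these parameters, but do not by themselves prove that one exists.)

r = 512, b = 16640.


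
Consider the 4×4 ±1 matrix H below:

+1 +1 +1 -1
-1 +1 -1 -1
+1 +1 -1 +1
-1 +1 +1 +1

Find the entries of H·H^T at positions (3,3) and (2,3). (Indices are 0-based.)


Row 2 of H: [1, 1, -1, 1].
Row 3 of H: [-1, 1, 1, 1].
(H·H^T)[3][3] = Σ_j H[3][j]·H[3][j] = (-1)² + (1)² + (1)² + (1)² = 1 + 1 + 1 + 1 = 4.
(H·H^T)[2][3] = Σ_j H[2][j]·H[3][j] = (1)·(-1) + (1)·(1) + (-1)·(1) + (1)·(1) = -1 + 1 + -1 + 1 = 0.
So rows 2 and 3 are orthogonal; the diagonal entry equals n = 4.

(3,3) entry = 4; (2,3) entry = 0.


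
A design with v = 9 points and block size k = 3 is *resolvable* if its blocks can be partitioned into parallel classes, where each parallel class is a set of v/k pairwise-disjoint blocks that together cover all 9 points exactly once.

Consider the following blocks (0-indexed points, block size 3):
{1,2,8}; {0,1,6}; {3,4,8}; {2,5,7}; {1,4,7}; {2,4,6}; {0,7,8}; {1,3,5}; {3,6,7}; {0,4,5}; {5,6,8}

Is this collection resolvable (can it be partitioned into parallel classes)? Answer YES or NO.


v = 9, block size k = 3, number of blocks = 11.
For resolvability, blocks must partition into parallel classes of size v/k = 3.
Total blocks must therefore be a multiple of 3: 11 = 3·3 + 2 ⇒ not divisible ✗.
Resolvable? NO.

NO


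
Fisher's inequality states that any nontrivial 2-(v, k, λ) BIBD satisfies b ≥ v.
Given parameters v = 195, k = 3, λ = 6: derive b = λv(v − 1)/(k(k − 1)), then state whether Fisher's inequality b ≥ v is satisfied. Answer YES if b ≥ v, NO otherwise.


r = λ(v − 1)/(k − 1) = 6·194/2 = 582.
b = vr/k = 195·582/3 = 37830.
Fisher's inequality: b ≥ v ⇔ 37830 ≥ 195? YES.

YES


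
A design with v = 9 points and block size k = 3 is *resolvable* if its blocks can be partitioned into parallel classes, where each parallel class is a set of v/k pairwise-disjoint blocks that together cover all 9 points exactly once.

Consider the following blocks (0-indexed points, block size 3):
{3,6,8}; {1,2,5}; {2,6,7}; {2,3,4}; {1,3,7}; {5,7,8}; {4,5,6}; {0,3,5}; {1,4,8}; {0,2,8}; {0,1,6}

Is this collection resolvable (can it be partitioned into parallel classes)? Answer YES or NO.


v = 9, block size k = 3, number of blocks = 11.
For resolvability, blocks must partition into parallel classes of size v/k = 3.
Total blocks must therefore be a multiple of 3: 11 = 3·3 + 2 ⇒ not divisible ✗.
Resolvable? NO.

NO


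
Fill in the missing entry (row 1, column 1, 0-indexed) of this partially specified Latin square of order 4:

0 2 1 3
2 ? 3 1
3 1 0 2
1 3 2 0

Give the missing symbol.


Row 1 contains symbols [1, 2, 3] — missing [0].
Column 1 contains symbols [1, 2, 3] — missing [0].
The missing symbol must appear in both missing sets; intersection = [0].
Therefore the hidden value is 0.

Missing value = 0.


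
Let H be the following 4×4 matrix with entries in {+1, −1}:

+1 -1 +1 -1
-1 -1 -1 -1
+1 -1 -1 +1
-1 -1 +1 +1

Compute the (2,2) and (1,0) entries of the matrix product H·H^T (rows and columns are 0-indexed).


Row 0 of H: [1, -1, 1, -1].
Row 1 of H: [-1, -1, -1, -1].
Row 2 of H: [1, -1, -1, 1].
(H·H^T)[2][2] = Σ_j H[2][j]·H[2][j] = (1)² + (-1)² + (-1)² + (1)² = 1 + 1 + 1 + 1 = 4.
(H·H^T)[1][0] = Σ_j H[1][j]·H[0][j] = (-1)·(1) + (-1)·(-1) + (-1)·(1) + (-1)·(-1) = -1 + 1 + -1 + 1 = 0.
So rows 1 and 0 are orthogonal; the diagonal entry equals n = 4.

(2,2) entry = 4; (1,0) entry = 0.


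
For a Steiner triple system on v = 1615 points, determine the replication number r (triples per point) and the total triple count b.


An STS(v) is a 2-(v, 3, 1) BIBD: block size k = 3, λ = 1.
Replication: r(k − 1) = λ(v − 1) ⇒ r·2 = 1615 − 1 = 1614 ⇒ r = 807.
Block count: b = v(v − 1)/6 = 1615·1614/6 = 2606610/6 = 434435.

r = 807, b = 434435.


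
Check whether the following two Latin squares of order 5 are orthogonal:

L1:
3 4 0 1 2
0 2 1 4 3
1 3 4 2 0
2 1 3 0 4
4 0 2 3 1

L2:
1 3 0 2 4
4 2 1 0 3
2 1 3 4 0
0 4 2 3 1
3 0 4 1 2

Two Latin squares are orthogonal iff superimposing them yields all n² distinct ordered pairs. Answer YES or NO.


Form the n² = 25 superimposed pairs (L1[i][j], L2[i][j]), row by row (rows and columns indexed from 0):
row 0: (3,1) (4,3) (0,0) (1,2) (2,4)
row 1: (0,4) (2,2) (1,1) (4,0) (3,3)
row 2: (1,2) (3,1) (4,3) (2,4) (0,0)
row 3: (2,0) (1,4) (3,2) (0,3) (4,1)
row 4: (4,3) (0,0) (2,4) (3,1) (1,2)
Orthogonality requires all 25 pairs distinct.
But the pair (1,2) repeats: cell (0,3) has L1 = 1, L2 = 2, and cell (2,0) has L1 = 1, L2 = 2.
A repeated pair means some other pair never occurs (only 15 distinct pairs out of 25), so the squares are not orthogonal.
Conclusion: NO.

NO


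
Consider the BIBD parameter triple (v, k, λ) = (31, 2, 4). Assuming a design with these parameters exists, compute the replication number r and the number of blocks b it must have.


Any 2-(v, k, λ) BIBD satisfies two necessary conditions:
  (i)  Each point sits in r blocks, and counting incidences through any fixed point gives r(k − 1) = λ(v − 1), so r = λ(v − 1)/(k − 1).
  (ii) Total incidences bk = vr, so b = vr/k.
Step 1: r = λ(v − 1)/(k − 1) = 4·(31 − 1)/(2 − 1) = 4·30/1 = 120/1 = 120.
Step 2: b = vr/k = 31·120/2 = 3720/2 = 1860.
Check integrality: r = 120 ∈ Z ✓, b = 1860 ∈ Z ✓.
(These identities are necessary conditions: they determine r and b for any design with these parameters, but do not by themselves prove that one exists.)

r = 120, b = 1860.


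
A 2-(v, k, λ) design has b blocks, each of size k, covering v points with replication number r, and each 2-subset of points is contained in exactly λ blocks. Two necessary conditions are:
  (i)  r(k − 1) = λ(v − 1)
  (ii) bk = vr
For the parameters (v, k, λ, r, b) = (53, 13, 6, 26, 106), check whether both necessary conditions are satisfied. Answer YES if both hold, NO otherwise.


Condition (i): r(k − 1) = 26·12 = 312; λ(v − 1) = 6·52 = 312. Match? YES.
Condition (ii): bk = 106·13 = 1378; vr = 53·26 = 1378. Match? YES.
Both conditions hold? YES.

YES


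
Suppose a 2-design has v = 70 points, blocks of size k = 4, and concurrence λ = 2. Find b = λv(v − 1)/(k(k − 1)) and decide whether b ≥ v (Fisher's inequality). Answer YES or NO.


r = λ(v − 1)/(k − 1) = 2·69/3 = 46.
b = vr/k = 70·46/4 = 805.
Fisher's inequality: b ≥ v ⇔ 805 ≥ 70? YES.

YES


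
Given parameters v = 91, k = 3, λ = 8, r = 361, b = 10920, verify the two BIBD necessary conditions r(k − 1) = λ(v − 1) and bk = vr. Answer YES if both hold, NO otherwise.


Condition (i): r(k − 1) = 361·2 = 722; λ(v − 1) = 8·90 = 720. Match? NO.
Condition (ii): bk = 10920·3 = 32760; vr = 91·361 = 32851. Match? NO.
Both conditions hold? NO.

NO


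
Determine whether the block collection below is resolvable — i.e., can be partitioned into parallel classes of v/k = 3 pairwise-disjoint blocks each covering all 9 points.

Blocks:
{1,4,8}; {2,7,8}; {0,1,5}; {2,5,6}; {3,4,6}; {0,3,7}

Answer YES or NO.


v = 9, block size k = 3, number of blocks = 6.
For resolvability, blocks must partition into parallel classes of size v/k = 3.
Total blocks must therefore be a multiple of 3: 6 = 3·2 + 0 ⇒ divisible ✓.
Greedy packing gives 2 candidate class(es). Each should be a full parallel class (size 3, covers all 9 points).
  Class 1 (3 blocks): {1,4,8}; {2,5,6}; {0,3,7}. Points covered: [0, 1, 2, 3, 4, 5, 6, 7, 8].
  Class 2 (3 blocks): {2,7,8}; {0,1,5}; {3,4,6}. Points covered: [0, 1, 2, 3, 4, 5, 6, 7, 8].
All classes full (size 3)? YES. All classes cover every point? YES.
Resolvable? YES.

YES
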